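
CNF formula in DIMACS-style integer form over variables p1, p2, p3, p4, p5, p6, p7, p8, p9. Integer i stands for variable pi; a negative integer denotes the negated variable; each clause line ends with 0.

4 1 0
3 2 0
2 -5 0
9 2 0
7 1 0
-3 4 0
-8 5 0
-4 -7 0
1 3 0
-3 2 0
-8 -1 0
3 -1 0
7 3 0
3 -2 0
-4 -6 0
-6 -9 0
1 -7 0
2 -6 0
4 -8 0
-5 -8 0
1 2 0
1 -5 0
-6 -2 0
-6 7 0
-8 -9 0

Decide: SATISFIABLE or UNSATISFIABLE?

p6 occurs only negated in the remaining clauses — set p6 = False.
Pure literal: p8 appears only negated; assign p8 = False.
Branch on p1: take p1 = True.
  then p3 is forced to True.
  then p4 is forced to True.
  then p7 is forced to False.
  then p2 is forced to True.
p5, p9 are now unconstrained; take p5 = True, p9 = False.
Every clause has at least one true literal under this assignment.
So p1=1, p2=1, p3=1, p4=1, p5=1, p6=0, p7=0, p8=0, p9=0 is a satisfying assignment.

SATISFIABLE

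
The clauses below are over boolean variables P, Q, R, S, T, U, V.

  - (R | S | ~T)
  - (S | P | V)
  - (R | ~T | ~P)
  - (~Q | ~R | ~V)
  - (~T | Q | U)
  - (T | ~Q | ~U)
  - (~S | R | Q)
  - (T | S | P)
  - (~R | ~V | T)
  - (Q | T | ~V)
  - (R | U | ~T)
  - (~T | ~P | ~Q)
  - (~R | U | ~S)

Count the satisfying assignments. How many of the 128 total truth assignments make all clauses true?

23

Split on T, then R.
  T=1, R=1: 8 of the 32 assignments to (P,Q,S,U,V) work.
  T=1, R=0: remaining (P,Q,S,U,V) ∈ {(0,1,1,1,0); (0,1,1,1,1)} — 2.
  T=0, R=1: 5 of the 32 assignments to (P,Q,S,U,V) work.
  T=0, R=0: 8 of the 32 assignments to (P,Q,S,U,V) work.
Total: 8 + 2 + 5 + 8 = 23.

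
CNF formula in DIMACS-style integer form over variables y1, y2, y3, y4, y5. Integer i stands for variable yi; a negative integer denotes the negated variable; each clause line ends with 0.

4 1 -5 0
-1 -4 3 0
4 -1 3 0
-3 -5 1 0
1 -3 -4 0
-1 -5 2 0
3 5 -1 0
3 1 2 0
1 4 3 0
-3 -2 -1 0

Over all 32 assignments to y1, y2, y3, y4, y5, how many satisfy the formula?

Satisfying assignments:
  y1=F y2=F y3=T y4=F y5=F
  y1=F y2=T y3=F y4=T y5=F
  y1=F y2=T y3=F y4=T y5=T
  y1=F y2=T y3=T y4=F y5=F
  y1=T y2=F y3=T y4=F y5=F
  y1=T y2=F y3=T y4=T y5=F
That's 6 in total.

6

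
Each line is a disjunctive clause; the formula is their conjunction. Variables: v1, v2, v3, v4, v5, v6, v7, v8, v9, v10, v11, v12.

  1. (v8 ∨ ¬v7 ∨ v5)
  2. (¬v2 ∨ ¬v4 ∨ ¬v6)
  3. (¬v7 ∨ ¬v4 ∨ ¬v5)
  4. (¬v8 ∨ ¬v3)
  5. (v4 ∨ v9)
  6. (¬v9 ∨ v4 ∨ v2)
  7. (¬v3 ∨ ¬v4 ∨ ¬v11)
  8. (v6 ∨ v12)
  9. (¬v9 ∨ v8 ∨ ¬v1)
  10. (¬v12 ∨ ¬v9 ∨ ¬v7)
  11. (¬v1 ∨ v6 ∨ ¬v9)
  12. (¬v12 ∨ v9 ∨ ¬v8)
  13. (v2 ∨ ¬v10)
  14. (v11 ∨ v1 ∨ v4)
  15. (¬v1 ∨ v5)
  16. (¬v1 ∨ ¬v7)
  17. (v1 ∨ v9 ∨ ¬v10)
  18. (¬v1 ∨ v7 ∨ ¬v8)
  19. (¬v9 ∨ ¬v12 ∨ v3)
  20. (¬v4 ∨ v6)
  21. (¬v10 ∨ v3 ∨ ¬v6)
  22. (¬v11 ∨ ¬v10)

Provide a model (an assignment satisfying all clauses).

Pure literal: v10 appears only negated; assign v10 = False.
Set v1 = True and propagate.
  then v5 is forced to True.
  then v7 is forced to False.
  then v8 is forced to False.
  then v9 is forced to False.
  then v4 is forced to True.
  then v6 is forced to True.
  then v2 is forced to False.
Branch on v3: take v3 = False.
v11, v12 are now unconstrained; take v11 = False, v12 = True.

v1=True  v2=False  v3=False  v4=True  v5=True  v6=True  v7=False  v8=False  v9=False  v10=False  v11=False  v12=True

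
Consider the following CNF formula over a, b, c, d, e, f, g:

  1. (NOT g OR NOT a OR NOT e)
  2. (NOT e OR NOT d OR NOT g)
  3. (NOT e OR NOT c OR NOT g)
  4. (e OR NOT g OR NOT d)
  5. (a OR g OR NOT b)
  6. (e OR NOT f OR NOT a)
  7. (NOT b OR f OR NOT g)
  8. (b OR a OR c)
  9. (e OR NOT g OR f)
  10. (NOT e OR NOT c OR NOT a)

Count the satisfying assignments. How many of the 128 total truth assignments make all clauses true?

28

Split on e, then g.
  e=1, g=1: remaining (a,b,c,d,f) ∈ {(0,1,0,0,1)} — 1.
  e=1, g=0: d, f free; 3 ways for (a,b,c) × 2^2 = 12.
  e=0, g=1: remaining (a,b,c,d,f) ∈ {(0,0,1,0,1); (0,1,0,0,1); (0,1,1,0,1)} — 3.
  e=0, g=0: d free; 6 ways for (a,b,c,f) × 2^1 = 12.
Total: 1 + 12 + 3 + 12 = 28.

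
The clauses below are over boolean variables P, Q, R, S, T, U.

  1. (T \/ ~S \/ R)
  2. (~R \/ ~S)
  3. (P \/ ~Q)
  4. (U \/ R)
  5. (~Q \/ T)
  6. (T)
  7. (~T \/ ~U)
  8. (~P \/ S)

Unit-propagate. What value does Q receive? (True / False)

False

Unit clause (T) sets T = True.
(~U \/ ~T): since T = True, the clause reduces to (~U). U = False.
In (U \/ R), U is now false; R must hold, so R = True.
In (~S \/ ~R), ~R is now false; ~S must hold, so S = False.
(S \/ ~P) with S = False leaves only ~P, so P = False.
From (~Q \/ P) and P = False: Q = False.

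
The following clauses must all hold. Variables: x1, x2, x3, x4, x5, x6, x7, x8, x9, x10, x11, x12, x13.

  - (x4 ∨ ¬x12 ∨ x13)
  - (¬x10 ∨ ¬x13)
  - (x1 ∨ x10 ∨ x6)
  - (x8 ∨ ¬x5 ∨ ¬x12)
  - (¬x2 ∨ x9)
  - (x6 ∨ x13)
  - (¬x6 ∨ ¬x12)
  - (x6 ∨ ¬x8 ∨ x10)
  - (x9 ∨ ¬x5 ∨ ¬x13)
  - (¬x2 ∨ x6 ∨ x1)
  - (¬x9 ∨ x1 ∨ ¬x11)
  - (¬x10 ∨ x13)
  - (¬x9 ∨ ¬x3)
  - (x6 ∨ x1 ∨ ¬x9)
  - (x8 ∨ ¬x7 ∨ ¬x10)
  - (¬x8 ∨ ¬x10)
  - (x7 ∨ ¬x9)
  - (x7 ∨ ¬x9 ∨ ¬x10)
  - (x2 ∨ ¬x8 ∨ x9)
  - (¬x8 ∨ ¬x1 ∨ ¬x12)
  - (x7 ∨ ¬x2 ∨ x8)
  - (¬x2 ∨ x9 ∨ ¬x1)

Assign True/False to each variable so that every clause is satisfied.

Pure literal: x3 appears only negated; assign x3 = False.
Pure literal: x12 appears only negated; assign x12 = False.
Set x1 = True and propagate.
Try x2 = False.
Try x5 = True.
For the remaining variables, x4 = False, x6 = True, x7 = False, x8 = False, x9 = False, x10 = False, x11 = True, x13 = False works.
Every clause has at least one true literal under this assignment.

x1=T  x2=F  x3=F  x4=F  x5=T  x6=T  x7=F  x8=F  x9=F  x10=F  x11=T  x12=F  x13=F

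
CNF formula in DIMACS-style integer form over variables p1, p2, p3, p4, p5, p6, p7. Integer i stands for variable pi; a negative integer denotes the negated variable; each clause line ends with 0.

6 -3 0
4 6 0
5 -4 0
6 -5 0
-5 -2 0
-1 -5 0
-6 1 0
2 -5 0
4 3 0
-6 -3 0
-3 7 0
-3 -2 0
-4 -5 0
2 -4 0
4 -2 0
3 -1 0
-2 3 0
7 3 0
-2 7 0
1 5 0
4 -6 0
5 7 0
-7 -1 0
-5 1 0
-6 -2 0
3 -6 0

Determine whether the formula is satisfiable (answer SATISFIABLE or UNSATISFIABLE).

p3 = True:
  propagation gives p6=True; an empty clause results — contradiction.
p3 = False:
  propagation gives p4=True, p5=True; an empty clause results — contradiction.
Every branch closes, so no satisfying assignment exists.

UNSATISFIABLE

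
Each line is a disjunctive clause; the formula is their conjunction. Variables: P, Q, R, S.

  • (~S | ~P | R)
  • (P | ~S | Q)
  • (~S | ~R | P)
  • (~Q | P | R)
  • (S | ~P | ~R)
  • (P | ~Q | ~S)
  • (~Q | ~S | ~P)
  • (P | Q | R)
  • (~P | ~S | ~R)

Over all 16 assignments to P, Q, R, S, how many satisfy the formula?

Satisfying assignments:
  P=F Q=F R=T S=F
  P=F Q=T R=T S=F
  P=T Q=F R=F S=F
  P=T Q=T R=F S=F
Count: 4.

4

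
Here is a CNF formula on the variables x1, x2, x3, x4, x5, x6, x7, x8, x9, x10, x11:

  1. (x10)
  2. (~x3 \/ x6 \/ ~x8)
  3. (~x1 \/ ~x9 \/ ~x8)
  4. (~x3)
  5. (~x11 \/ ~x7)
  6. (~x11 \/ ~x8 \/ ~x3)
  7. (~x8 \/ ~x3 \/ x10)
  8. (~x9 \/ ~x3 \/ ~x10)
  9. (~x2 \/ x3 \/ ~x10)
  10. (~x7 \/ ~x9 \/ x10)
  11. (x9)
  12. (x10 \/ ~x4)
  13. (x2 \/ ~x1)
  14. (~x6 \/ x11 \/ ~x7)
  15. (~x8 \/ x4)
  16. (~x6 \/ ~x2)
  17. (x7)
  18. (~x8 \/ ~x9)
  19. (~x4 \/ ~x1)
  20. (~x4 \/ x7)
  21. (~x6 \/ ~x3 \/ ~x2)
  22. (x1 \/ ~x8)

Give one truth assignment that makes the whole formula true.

The clause (x10) is unit: x10 must be True.
(~x3) is a unit clause, so x3 = False.
The clause (~x2) is unit: x2 must be False.
(x9) is a unit clause, so x9 = True.
The clause (~x1) is unit: x1 must be False.
Unit propagation: (x7) forces x7 = True.
(~x11) is a unit clause, so x11 = False.
Unit propagation: (~x6) forces x6 = False.
(~x8) is a unit clause, so x8 = False.
x4, x5 are now unconstrained; take x4 = True, x5 = True.

x1=F, x2=F, x3=F, x4=T, x5=T, x6=F, x7=T, x8=F, x9=T, x10=T, x11=F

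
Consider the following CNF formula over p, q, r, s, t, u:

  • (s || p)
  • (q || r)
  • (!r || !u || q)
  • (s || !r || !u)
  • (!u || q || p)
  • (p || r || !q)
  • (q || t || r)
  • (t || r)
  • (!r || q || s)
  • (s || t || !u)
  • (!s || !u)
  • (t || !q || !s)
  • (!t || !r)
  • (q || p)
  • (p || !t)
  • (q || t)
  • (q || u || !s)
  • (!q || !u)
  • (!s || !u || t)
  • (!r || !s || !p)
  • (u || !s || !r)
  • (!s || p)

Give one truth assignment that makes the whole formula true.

Try p = True.
The remaining clauses are satisfied by q = True, r = False, s = True, t = True, u = False.
Check each clause:
  1. (s || p) — p is true.
  2. (q || r) — q is true.
  3. (!r || q || !u) — q is true.
  4. (!u || s || !r) — !u is true.
  5. (p || !u || q) — p is true.
  6. (!q || r || p) — p is true.
  7. (t || r || q) — q is true.
  8. (t || r) — t is true.
  9. (q || !r || s) — q is true.
  10. (!u || s || t) — !u is true.
  11. (!s || !u) — !u is true.
  12. (!q || t || !s) — t is true.
  13. (!r || !t) — !r is true.
  14. (p || q) — p is true.
  15. (p || !t) — p is true.
  16. (t || q) — q is true.
  17. (u || !s || q) — q is true.
  18. (!q || !u) — !u is true.
  19. (t || !s || !u) — !u is true.
  20. (!r || !s || !p) — !r is true.
  21. (!r || !s || u) — !r is true.
  22. (!s || p) — p is true.

p=T, q=T, r=F, s=T, t=T, u=F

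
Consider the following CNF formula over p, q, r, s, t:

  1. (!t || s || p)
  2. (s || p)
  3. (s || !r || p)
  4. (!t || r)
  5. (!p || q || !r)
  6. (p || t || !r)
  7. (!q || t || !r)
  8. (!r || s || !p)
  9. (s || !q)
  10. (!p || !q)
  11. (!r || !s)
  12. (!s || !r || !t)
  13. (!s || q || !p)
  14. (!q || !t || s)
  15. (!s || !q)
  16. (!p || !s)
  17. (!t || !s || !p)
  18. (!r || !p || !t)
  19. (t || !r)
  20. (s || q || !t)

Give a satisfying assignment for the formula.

p=False, q=False, r=False, s=True, t=False

Check each clause:
  1. (p || !t || s) — !t is true.
  2. (p || s) — s is true.
  3. (s || p || !r) — s is true.
  4. (!t || r) — !t is true.
  5. (!p || !r || q) — !r is true.
  6. (t || p || !r) — !r is true.
  7. (!r || t || !q) — !r is true.
  8. (!r || s || !p) — s is true.
  9. (s || !q) — s is true.
  10. (!q || !p) — !q is true.
  11. (!r || !s) — !r is true.
  12. (!t || !r || !s) — !t is true.
  13. (!p || !s || q) — !p is true.
  14. (!q || s || !t) — !t is true.
  15. (!q || !s) — !q is true.
  16. (!s || !p) — !p is true.
  17. (!t || !p || !s) — !t is true.
  18. (!p || !r || !t) — !t is true.
  19. (t || !r) — !r is true.
  20. (q || !t || s) — !t is true.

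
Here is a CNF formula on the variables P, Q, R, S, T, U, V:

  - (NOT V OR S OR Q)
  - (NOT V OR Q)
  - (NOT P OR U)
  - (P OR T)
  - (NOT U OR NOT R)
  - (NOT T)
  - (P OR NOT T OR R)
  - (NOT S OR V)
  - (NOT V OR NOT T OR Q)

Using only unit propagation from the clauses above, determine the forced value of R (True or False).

Unit clause (NOT T) sets T = False.
In (P OR T), T is now false; P must hold, so P = True.
(U OR NOT P): since P = True, the clause reduces to (U). U = True.
(NOT U OR NOT R) with U = True leaves only NOT R, so R = False.

False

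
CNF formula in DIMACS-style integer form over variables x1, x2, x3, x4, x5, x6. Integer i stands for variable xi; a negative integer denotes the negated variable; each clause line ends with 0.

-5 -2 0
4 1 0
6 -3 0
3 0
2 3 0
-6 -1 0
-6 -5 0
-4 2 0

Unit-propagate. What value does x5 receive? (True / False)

False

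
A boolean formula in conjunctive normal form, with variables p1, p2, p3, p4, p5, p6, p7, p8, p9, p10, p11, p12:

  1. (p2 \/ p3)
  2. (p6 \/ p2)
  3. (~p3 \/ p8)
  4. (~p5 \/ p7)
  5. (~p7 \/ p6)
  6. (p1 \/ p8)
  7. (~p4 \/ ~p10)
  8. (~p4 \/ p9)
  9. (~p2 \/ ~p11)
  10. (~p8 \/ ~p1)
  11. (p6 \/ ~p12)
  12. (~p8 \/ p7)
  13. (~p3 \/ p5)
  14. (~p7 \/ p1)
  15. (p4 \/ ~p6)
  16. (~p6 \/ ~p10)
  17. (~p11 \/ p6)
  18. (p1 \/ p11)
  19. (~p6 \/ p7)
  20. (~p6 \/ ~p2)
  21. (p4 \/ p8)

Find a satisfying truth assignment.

p1=T  p2=T  p3=F  p4=T  p5=F  p6=F  p7=F  p8=F  p9=T  p10=F  p11=F  p12=F

Pure literal: p9 appears only positively; assign p9 = True.
Pure literal: p10 appears only negated; assign p10 = False.
Branch on p1: take p1 = True.
  then p8 is forced to False.
  then p3 is forced to False.
  then p2 is forced to True.
  then p11 is forced to False.
  then p6 is forced to False.
  then p7 is forced to False.
  then p5 is forced to False.
  then p12 is forced to False.
  then p4 is forced to True.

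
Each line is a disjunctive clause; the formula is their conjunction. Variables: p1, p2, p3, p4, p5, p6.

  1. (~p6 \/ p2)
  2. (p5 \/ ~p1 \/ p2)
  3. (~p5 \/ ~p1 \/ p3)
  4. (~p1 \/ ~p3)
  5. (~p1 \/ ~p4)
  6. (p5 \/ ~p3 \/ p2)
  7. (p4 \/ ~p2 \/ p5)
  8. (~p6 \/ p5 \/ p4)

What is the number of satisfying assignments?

18

Case analysis on p5 and p1:
  p5=T, p1=T: a clause becomes empty — 0.
  p5=T, p1=F: p3, p4 free; 3 ways for (p2,p6) × 2^2 = 12.
  p5=F, p1=T: a clause becomes empty — 0.
  p5=F, p1=F: 6 of the 16 assignments to (p2,p3,p4,p6) work.
Total: 0 + 12 + 0 + 6 = 18.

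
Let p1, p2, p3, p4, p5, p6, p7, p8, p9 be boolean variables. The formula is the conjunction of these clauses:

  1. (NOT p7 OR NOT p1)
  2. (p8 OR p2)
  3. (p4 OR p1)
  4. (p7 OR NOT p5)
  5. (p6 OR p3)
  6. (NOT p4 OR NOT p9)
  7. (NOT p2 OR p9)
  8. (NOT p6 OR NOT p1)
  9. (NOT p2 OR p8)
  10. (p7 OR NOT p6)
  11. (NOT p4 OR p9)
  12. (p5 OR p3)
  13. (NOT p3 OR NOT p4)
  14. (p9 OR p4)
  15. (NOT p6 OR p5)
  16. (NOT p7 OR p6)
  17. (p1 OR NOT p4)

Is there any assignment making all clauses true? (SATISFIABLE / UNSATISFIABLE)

p8 occurs only positively in the remaining clauses — set p8 = True.
Branch on p1: take p1 = True.
  then p7 is forced to False.
  then p5 is forced to False.
  then p6 is forced to False.
  then p3 is forced to True.
  then p4 is forced to False.
  then p9 is forced to True.
p2 is now unconstrained; take p2 = True.
So p1=T, p2=T, p3=T, p4=F, p5=F, p6=F, p7=F, p8=T, p9=T is a satisfying assignment.

SATISFIABLE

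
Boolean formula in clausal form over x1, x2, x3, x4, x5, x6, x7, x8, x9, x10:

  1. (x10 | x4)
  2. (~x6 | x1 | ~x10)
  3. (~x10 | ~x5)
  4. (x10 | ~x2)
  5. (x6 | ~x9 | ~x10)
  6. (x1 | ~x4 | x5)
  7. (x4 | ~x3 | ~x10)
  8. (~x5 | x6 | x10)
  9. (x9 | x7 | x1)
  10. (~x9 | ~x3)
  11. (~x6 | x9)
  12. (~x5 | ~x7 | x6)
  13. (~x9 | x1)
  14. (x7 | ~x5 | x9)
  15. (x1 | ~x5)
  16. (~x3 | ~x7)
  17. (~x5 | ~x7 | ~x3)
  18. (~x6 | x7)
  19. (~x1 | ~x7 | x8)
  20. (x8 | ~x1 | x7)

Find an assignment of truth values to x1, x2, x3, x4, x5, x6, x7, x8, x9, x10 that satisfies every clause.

x1=1  x2=1  x3=0  x4=1  x5=0  x6=1  x7=1  x8=1  x9=1  x10=1

Check each clause:
  1. (x10 | x4) — x10 is true.
  2. (~x10 | ~x6 | x1) — x1 is true.
  3. (~x5 | ~x10) — ~x5 is true.
  4. (~x2 | x10) — x10 is true.
  5. (x6 | ~x9 | ~x10) — x6 is true.
  6. (x5 | x1 | ~x4) — x1 is true.
  7. (x4 | ~x10 | ~x3) — x4 is true.
  8. (x6 | ~x5 | x10) — x10 is true.
  9. (x1 | x7 | x9) — x1 is true.
  10. (~x3 | ~x9) — ~x3 is true.
  11. (x9 | ~x6) — x9 is true.
  12. (~x7 | ~x5 | x6) — ~x5 is true.
  13. (~x9 | x1) — x1 is true.
  14. (x9 | x7 | ~x5) — x9 is true.
  15. (~x5 | x1) — x1 is true.
  16. (~x7 | ~x3) — ~x3 is true.
  17. (~x3 | ~x5 | ~x7) — ~x5 is true.
  18. (x7 | ~x6) — x7 is true.
  19. (~x7 | x8 | ~x1) — x8 is true.
  20. (~x1 | x7 | x8) — x8 is true.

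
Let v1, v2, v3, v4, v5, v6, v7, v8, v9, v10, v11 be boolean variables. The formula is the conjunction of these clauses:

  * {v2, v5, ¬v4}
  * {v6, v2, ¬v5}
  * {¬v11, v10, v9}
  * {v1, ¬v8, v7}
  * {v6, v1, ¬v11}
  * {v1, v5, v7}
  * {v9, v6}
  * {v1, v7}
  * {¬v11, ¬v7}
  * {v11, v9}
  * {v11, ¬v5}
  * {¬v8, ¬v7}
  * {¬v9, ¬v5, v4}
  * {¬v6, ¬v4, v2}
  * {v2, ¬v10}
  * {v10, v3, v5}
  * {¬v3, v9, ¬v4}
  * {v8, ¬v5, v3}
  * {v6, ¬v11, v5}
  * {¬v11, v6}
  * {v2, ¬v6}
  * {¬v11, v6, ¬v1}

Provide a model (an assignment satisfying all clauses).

v1 = True, v2 = True, v3 = False, v4 = False, v5 = True, v6 = True, v7 = False, v8 = True, v9 = False, v10 = True, v11 = True

v2 occurs only positively in the remaining clauses — set v2 = True.
Set v1 = True and propagate.
For the remaining variables, v3 = False, v4 = False, v5 = True, v6 = True, v7 = False, v8 = True, v9 = False, v10 = True, v11 = True works.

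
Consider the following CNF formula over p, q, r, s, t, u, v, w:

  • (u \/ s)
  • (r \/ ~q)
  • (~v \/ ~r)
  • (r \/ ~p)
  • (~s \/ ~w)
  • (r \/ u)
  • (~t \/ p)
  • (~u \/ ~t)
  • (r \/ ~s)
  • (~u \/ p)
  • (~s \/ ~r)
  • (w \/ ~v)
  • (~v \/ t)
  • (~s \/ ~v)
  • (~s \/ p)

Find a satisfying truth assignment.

p=True, q=True, r=True, s=False, t=False, u=True, v=False, w=False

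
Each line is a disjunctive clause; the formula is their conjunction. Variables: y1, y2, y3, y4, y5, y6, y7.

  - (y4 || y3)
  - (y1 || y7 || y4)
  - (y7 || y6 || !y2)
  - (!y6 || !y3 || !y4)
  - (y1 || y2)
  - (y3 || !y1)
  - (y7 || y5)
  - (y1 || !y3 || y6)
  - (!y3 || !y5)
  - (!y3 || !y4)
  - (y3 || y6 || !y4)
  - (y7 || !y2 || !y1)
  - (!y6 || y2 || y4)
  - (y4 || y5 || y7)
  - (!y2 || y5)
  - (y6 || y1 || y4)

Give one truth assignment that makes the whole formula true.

y1 = False, y2 = True, y3 = False, y4 = True, y5 = True, y6 = True, y7 = False

Branch on y1: take y1 = False.
  then y2 is forced to True.
  then y5 is forced to True.
  then y3 is forced to False.
  then y4 is forced to True.
  then y6 is forced to True.
y7 is now unconstrained; take y7 = False.
Every clause has at least one true literal under this assignment.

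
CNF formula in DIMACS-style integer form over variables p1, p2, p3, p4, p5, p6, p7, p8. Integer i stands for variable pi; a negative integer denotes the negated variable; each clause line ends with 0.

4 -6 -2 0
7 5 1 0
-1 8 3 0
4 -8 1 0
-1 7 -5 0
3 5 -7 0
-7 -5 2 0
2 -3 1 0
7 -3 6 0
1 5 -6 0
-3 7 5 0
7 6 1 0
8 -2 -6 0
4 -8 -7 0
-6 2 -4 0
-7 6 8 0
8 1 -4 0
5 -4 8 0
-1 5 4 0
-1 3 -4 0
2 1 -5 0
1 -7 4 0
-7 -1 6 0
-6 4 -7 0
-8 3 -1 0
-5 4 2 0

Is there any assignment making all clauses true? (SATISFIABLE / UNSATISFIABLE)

SATISFIABLE

Branch on p1: take p1 = False.
Set p2 = True and propagate.
For the remaining variables, p3 = True, p4 = True, p5 = True, p6 = True, p7 = False, p8 = True works.
So p1 = F  p2 = T  p3 = T  p4 = T  p5 = T  p6 = T  p7 = F  p8 = T is a satisfying assignment.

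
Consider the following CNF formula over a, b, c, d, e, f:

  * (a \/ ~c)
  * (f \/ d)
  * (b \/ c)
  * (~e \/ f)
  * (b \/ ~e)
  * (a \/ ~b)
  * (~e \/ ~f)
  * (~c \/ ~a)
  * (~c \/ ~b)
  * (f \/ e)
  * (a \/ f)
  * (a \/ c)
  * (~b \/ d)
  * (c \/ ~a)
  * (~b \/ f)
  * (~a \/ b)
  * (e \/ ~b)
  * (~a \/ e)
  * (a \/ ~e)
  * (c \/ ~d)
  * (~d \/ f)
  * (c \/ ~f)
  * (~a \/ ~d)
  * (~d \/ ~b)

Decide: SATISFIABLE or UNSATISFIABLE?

UNSATISFIABLE

a = True:
  propagation gives c=False; an empty clause results — contradiction.
a = False:
  propagation gives c=False; an empty clause results — contradiction.
Every branch closes, so no satisfying assignment exists.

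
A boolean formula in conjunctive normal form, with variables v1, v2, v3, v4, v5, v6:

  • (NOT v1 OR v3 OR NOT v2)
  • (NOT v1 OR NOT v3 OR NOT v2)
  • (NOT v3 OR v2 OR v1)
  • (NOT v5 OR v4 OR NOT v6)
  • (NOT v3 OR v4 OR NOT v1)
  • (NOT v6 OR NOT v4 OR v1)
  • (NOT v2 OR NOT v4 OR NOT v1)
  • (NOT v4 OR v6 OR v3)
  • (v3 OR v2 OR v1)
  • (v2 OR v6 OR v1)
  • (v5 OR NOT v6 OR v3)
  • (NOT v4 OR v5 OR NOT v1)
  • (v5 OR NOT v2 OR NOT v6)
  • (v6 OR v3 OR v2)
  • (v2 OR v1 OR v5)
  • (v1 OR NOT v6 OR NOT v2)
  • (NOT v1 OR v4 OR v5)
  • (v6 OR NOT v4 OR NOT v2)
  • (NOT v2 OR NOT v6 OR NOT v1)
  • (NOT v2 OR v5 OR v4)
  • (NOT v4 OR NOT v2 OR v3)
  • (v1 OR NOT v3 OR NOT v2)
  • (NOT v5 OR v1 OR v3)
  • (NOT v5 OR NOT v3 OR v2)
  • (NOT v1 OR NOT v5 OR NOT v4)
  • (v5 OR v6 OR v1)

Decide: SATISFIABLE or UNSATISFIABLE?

UNSATISFIABLE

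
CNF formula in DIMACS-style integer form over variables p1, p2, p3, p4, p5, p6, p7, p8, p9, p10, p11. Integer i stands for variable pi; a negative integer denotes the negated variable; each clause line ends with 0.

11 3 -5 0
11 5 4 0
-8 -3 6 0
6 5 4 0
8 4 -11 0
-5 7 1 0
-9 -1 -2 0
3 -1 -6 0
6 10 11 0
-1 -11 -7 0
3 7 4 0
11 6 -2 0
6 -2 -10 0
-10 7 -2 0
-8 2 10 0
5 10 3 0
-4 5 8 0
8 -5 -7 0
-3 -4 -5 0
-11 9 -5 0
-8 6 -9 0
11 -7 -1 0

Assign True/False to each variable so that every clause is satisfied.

p1=False, p2=False, p3=True, p4=True, p5=False, p6=True, p7=False, p8=True, p9=False, p10=True, p11=True

Branch on p1: take p1 = False.
Try p2 = False.
For the remaining variables, p3 = True, p4 = True, p5 = False, p6 = True, p7 = False, p8 = True, p9 = False, p10 = True, p11 = True works.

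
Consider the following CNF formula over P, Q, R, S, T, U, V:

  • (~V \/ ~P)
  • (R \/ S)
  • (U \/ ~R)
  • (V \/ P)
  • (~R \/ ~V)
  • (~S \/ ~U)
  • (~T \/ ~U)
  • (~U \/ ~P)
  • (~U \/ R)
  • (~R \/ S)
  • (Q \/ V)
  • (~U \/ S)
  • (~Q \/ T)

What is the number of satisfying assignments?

4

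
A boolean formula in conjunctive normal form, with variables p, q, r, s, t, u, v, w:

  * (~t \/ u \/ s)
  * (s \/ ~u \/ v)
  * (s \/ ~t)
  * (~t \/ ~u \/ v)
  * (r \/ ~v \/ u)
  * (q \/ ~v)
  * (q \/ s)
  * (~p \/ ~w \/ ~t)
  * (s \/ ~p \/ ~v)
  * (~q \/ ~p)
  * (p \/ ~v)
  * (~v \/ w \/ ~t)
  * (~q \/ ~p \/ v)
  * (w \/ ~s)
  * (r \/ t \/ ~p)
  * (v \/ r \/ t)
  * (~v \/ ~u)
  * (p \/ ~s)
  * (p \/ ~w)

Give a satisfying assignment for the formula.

p=T, q=F, r=T, s=T, t=F, u=F, v=F, w=T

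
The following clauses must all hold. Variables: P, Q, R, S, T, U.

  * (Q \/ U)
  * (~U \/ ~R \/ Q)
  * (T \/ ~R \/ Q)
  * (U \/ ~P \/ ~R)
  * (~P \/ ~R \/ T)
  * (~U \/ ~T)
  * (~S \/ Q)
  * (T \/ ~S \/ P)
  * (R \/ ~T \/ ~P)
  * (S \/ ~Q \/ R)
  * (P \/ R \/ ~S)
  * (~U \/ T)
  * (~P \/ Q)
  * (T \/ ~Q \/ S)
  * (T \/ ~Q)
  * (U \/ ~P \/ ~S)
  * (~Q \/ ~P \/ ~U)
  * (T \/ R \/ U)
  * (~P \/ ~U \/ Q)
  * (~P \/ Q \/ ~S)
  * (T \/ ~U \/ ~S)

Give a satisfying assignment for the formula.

P=F, Q=T, R=T, S=F, T=T, U=F

Branch on P: take P = False.
Set Q = True and propagate.
  then T is forced to True.
  then U is forced to False.
For the remaining variables, R = True, S = False works.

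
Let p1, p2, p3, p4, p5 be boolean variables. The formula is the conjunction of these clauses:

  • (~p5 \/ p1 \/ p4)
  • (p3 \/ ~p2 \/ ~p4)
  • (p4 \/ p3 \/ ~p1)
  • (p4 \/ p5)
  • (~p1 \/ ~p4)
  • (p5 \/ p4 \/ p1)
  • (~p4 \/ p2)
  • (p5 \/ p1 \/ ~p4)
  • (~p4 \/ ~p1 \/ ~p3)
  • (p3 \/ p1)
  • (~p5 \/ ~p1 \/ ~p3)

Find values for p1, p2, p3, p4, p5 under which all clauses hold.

p1=False  p2=True  p3=True  p4=True  p5=True

Check each clause:
  1. (~p5 \/ p4 \/ p1) — p4 is true.
  2. (~p4 \/ p3 \/ ~p2) — p3 is true.
  3. (p3 \/ ~p1 \/ p4) — p3 is true.
  4. (p4 \/ p5) — p4 is true.
  5. (~p4 \/ ~p1) — ~p1 is true.
  6. (p1 \/ p4 \/ p5) — p4 is true.
  7. (p2 \/ ~p4) — p2 is true.
  8. (p5 \/ ~p4 \/ p1) — p5 is true.
  9. (~p4 \/ ~p3 \/ ~p1) — ~p1 is true.
  10. (p1 \/ p3) — p3 is true.
  11. (~p3 \/ ~p5 \/ ~p1) — ~p1 is true.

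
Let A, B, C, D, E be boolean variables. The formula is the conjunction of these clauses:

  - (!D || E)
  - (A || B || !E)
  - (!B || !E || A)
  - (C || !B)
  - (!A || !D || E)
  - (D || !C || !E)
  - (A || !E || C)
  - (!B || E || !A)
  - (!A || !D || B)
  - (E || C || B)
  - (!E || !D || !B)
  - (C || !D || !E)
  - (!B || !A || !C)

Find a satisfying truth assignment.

Try A = False.
The remaining clauses are satisfied by B = False, C = True, D = False, E = False.
Check each clause:
  1. (E || !D) — !D is true.
  2. (A || B || !E) — !E is true.
  3. (!E || A || !B) — !E is true.
  4. (C || !B) — C is true.
  5. (!D || E || !A) — !D is true.
  6. (!C || D || !E) — !E is true.
  7. (A || C || !E) — C is true.
  8. (E || !A || !B) — !A is true.
  9. (B || !D || !A) — !D is true.
  10. (E || C || B) — C is true.
  11. (!E || !B || !D) — !E is true.
  12. (!E || !D || C) — C is true.
  13. (!B || !C || !A) — !A is true.

A = False, B = False, C = True, D = False, E = False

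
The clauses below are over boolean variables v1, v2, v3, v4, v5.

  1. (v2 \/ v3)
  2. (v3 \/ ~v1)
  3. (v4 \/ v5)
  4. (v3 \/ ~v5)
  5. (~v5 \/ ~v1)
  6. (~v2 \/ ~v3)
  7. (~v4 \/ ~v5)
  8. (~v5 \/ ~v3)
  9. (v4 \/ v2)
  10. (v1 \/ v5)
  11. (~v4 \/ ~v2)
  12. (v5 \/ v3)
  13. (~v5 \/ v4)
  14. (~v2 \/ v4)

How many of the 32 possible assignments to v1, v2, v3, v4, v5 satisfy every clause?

1

The models are:
  v1=T v2=F v3=T v4=T v5=F
That's 1 in total.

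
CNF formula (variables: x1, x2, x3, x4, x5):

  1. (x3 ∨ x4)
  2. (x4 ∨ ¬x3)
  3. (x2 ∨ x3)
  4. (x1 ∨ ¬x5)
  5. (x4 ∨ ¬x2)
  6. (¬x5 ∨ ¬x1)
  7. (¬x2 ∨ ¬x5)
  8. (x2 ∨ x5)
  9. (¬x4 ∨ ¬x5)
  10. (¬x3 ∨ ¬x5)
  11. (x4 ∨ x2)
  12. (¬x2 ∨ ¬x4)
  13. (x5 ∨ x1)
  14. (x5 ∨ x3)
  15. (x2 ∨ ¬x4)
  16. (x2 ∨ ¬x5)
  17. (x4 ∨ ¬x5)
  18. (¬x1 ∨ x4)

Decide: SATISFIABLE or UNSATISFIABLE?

UNSATISFIABLE

x5 = True:
  propagation gives x1=True; an empty clause results — contradiction.
x5 = False:
  propagation gives x2=True, x4=True; an empty clause results — contradiction.
Every branch closes, so no satisfying assignment exists.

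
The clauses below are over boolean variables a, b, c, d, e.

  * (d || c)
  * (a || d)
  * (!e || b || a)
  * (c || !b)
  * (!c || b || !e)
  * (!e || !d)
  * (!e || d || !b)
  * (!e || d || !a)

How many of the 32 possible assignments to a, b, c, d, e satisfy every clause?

Split on d, then e.
  d=1, e=1: a clause becomes empty — 0.
  d=1, e=0: a free; 3 ways for (b,c) × 2^1 = 6.
  d=0, e=1: a clause becomes empty — 0.
  d=0, e=0: remaining (a,b,c) ∈ {(1,0,1); (1,1,1)} — 2.
Total: 0 + 6 + 0 + 2 = 8.

8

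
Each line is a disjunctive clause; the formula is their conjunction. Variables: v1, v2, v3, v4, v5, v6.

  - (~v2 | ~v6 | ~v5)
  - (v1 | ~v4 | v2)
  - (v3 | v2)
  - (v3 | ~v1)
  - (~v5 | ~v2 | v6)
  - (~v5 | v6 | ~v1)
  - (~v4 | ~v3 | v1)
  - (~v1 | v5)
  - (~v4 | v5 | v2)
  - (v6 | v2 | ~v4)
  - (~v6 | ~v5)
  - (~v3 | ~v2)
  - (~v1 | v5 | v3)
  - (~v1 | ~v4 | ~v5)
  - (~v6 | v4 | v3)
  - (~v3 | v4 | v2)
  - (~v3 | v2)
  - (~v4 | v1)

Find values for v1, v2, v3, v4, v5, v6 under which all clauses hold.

v1=F, v2=T, v3=F, v4=F, v5=F, v6=F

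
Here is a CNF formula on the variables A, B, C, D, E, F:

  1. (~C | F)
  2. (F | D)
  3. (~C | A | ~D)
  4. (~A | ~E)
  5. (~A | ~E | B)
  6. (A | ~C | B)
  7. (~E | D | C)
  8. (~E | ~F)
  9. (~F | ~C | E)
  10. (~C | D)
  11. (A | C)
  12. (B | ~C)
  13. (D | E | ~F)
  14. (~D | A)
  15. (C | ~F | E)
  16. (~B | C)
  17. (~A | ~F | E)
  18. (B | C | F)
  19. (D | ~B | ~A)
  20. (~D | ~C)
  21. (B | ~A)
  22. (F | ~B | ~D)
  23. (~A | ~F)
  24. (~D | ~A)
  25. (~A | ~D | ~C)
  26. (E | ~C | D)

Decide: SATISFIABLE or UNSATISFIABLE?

C = True:
  propagation gives F=True, E=False; an empty clause results — contradiction.
C = False:
  propagation gives A=True, E=False, F=False, D=True; an empty clause results — contradiction.
Every branch closes, so no satisfying assignment exists.

UNSATISFIABLE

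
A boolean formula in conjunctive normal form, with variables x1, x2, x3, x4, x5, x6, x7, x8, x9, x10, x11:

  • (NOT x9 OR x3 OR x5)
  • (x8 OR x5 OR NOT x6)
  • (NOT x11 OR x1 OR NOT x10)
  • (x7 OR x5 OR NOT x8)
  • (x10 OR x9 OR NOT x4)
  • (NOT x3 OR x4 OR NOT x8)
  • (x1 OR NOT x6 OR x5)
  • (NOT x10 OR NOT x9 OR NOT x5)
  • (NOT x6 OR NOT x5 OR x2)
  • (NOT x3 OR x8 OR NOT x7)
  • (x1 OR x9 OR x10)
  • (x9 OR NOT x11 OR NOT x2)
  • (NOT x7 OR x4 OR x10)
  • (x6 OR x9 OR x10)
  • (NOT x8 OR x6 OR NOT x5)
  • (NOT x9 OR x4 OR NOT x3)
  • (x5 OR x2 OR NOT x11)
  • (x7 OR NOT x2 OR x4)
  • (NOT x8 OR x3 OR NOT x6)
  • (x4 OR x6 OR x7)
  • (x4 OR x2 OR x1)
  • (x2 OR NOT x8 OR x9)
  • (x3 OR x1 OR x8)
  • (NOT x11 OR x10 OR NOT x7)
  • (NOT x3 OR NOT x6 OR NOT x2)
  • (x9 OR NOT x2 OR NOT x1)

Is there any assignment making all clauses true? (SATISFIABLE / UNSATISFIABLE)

SATISFIABLE

x11 occurs only negated in the remaining clauses — set x11 = False.
Try x1 = False.
The remaining clauses are satisfied by x2 = True, x3 = True, x4 = True, x5 = False, x6 = False, x7 = True, x8 = True, x9 = True, x10 = True.
Every clause has at least one true literal under this assignment.
So x1 = False, x2 = True, x3 = True, x4 = True, x5 = False, x6 = False, x7 = True, x8 = True, x9 = True, x10 = True, x11 = False is a satisfying assignment.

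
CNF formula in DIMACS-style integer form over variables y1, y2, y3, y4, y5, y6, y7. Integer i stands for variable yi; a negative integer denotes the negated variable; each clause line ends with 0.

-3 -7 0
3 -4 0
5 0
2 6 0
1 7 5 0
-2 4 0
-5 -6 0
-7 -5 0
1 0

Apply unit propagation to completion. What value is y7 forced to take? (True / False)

False

Unit clause (y5) sets y5 = True.
(~y5 | ~y6) with y5 = True leaves only ~y6, so y6 = False.
From (y2 | y6) and y6 = False: y2 = True.
(~y2 | y4): since y2 = True, the clause reduces to (y4). y4 = True.
(~y4 | y3) with y4 = True leaves only y3, so y3 = True.
(~y3 | ~y7): since y3 = True, the clause reduces to (~y7). y7 = False.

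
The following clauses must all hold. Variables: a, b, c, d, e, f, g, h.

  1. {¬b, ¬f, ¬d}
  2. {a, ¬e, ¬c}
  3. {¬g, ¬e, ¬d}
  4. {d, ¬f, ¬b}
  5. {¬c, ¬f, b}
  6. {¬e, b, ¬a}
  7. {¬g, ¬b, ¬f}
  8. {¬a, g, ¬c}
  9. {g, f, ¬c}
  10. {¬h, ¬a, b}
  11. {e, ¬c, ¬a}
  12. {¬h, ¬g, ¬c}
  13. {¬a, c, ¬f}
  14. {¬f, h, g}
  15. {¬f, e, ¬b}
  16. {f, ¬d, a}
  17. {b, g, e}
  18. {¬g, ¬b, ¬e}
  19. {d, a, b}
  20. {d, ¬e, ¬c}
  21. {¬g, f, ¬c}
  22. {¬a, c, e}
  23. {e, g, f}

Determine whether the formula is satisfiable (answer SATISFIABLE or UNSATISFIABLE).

SATISFIABLE

Try a = False.
For the remaining variables, b = True, c = False, d = False, e = True, f = False, g = False, h = False works.
So a=False, b=True, c=False, d=False, e=True, f=False, g=False, h=False is a satisfying assignment.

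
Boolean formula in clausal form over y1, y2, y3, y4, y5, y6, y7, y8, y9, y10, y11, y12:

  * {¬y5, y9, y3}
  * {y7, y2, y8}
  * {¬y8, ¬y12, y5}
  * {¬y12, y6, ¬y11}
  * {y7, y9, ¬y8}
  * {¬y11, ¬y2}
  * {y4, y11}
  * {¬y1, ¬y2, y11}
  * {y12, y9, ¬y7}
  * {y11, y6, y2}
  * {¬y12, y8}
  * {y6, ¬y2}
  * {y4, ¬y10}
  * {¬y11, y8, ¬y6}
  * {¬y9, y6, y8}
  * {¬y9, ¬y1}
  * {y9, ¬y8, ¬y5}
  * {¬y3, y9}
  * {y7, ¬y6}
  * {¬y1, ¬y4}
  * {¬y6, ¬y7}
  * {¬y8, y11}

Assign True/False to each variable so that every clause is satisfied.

y1=0, y2=0, y3=0, y4=1, y5=0, y6=0, y7=1, y8=1, y9=1, y10=1, y11=1, y12=0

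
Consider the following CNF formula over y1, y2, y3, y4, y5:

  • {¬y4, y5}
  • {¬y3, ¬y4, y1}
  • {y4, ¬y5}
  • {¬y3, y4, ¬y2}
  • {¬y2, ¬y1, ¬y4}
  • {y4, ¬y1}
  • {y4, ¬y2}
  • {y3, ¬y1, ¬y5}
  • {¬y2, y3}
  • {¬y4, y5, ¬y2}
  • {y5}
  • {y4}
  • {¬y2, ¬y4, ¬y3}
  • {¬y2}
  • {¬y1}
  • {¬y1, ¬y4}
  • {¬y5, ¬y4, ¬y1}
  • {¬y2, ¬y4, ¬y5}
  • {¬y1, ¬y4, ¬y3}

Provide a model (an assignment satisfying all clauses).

The clause (y5) is unit: y5 must be True.
Unit propagation: (y4) forces y4 = True.
The clause (¬y2) is unit: y2 must be False.
(¬y1) is a unit clause, so y1 = False.
The clause (¬y3) is unit: y3 must be False.
Check each clause:
  1. {¬y4, y5} — y5 is true.
  2. {¬y3, ¬y4, y1} — ¬y3 is true.
  3. {y4, ¬y5} — y4 is true.
  4. {y4, ¬y3, ¬y2} — y4 is true.
  5. {¬y1, ¬y4, ¬y2} — ¬y2 is true.
  6. {¬y1, y4} — y4 is true.
  7. {y4, ¬y2} — y4 is true.
  8. {y3, ¬y5, ¬y1} — ¬y1 is true.
  9. {y3, ¬y2} — ¬y2 is true.
  10. {¬y4, y5, ¬y2} — y5 is true.
  11. {y5} — y5 is true.
  12. {y4} — y4 is true.
  13. {¬y4, ¬y2, ¬y3} — ¬y3 is true.
  14. {¬y2} — ¬y2 is true.
  15. {¬y1} — ¬y1 is true.
  16. {¬y1, ¬y4} — ¬y1 is true.
  17. {¬y4, ¬y1, ¬y5} — ¬y1 is true.
  18. {¬y4, ¬y2, ¬y5} — ¬y2 is true.
  19. {¬y1, ¬y4, ¬y3} — ¬y3 is true.

y1=False, y2=False, y3=False, y4=True, y5=True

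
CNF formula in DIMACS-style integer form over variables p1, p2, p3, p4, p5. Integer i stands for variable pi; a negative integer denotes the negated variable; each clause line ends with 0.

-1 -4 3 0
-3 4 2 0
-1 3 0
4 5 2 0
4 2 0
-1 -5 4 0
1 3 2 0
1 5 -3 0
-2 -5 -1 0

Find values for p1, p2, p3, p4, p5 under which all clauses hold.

p1=F, p2=T, p3=F, p4=T, p5=F

Branch on p1: take p1 = False.
For the remaining variables, p2 = True, p3 = False, p4 = True, p5 = False works.
Every clause has at least one true literal under this assignment.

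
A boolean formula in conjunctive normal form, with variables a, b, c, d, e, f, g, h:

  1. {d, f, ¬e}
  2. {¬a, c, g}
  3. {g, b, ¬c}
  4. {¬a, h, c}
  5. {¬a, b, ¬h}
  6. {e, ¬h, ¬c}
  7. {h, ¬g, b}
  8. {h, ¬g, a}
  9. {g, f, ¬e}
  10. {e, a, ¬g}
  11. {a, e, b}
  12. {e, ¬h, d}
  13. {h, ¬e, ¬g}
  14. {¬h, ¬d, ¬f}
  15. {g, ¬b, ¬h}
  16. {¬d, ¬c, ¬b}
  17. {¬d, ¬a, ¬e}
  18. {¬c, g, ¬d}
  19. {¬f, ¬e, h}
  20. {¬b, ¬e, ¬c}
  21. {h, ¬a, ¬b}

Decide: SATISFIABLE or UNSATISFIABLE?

Set a = True and propagate.
The remaining clauses are satisfied by b = True, c = False, d = True, e = False, f = False, g = True, h = True.
Every clause has at least one true literal under this assignment.
So a = T, b = T, c = F, d = T, e = F, f = F, g = T, h = T is a satisfying assignment.

SATISFIABLE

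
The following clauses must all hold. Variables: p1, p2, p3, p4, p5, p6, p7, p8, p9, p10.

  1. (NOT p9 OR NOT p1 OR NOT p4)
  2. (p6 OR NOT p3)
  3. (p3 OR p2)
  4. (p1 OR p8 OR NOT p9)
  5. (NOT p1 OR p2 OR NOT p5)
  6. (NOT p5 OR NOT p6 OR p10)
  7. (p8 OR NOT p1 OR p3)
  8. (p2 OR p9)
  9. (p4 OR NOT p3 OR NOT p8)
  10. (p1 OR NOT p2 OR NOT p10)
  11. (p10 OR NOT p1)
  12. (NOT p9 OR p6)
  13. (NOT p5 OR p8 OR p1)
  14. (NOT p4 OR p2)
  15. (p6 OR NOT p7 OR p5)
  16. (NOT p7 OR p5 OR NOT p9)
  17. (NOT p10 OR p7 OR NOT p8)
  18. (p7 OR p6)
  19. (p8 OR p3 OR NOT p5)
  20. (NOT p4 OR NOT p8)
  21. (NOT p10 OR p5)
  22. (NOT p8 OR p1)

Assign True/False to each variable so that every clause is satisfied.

Branch on p1: take p1 = True.
  then p10 is forced to True.
  then p5 is forced to True.
  then p2 is forced to True.
Set p3 = True and propagate.
  then p6 is forced to True.
The remaining clauses are satisfied by p4 = True, p7 = False, p8 = False, p9 = False.

p1=T, p2=T, p3=T, p4=T, p5=T, p6=T, p7=F, p8=F, p9=F, p10=T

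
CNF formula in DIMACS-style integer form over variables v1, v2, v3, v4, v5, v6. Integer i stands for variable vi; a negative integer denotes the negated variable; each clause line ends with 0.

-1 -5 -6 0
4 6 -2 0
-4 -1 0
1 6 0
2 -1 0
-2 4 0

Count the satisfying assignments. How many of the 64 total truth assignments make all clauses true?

12

Case analysis on v1 and v2:
  v1=1, v2=1: a clause becomes empty — 0.
  v1=1, v2=0: a clause becomes empty — 0.
  v1=0, v2=1: remaining (v3,v4,v5,v6) ∈ {(0,1,0,1); (0,1,1,1); (1,1,0,1); (1,1,1,1)} — 4.
  v1=0, v2=0: forces v6=1; v3, v4, v5 free → 2^3 = 8.
Total: 0 + 0 + 4 + 8 = 12.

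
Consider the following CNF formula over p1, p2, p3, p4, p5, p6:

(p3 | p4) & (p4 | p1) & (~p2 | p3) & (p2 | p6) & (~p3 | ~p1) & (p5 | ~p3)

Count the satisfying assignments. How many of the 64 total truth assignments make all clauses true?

Satisfying assignments:
  p1=F p2=F p3=F p4=T p5=F p6=T
  p1=F p2=F p3=F p4=T p5=T p6=T
  p1=F p2=F p3=T p4=T p5=T p6=T
  p1=F p2=T p3=T p4=T p5=T p6=F
  p1=F p2=T p3=T p4=T p5=T p6=T
  p1=T p2=F p3=F p4=T p5=F p6=T
  p1=T p2=F p3=F p4=T p5=T p6=T
Count: 7.

7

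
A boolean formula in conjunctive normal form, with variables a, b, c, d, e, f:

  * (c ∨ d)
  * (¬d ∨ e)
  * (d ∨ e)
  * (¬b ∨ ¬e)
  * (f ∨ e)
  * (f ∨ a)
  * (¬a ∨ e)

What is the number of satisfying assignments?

9

Split on e, then d.
  e=1, d=1: c free; 3 ways for (a,b,f) × 2^1 = 6.
  e=1, d=0: remaining (a,b,c,f) ∈ {(0,0,1,1); (1,0,1,0); (1,0,1,1)} — 3.
  e=0, d=1: a clause becomes empty — 0.
  e=0, d=0: a clause becomes empty — 0.
Total: 6 + 3 + 0 + 0 = 9.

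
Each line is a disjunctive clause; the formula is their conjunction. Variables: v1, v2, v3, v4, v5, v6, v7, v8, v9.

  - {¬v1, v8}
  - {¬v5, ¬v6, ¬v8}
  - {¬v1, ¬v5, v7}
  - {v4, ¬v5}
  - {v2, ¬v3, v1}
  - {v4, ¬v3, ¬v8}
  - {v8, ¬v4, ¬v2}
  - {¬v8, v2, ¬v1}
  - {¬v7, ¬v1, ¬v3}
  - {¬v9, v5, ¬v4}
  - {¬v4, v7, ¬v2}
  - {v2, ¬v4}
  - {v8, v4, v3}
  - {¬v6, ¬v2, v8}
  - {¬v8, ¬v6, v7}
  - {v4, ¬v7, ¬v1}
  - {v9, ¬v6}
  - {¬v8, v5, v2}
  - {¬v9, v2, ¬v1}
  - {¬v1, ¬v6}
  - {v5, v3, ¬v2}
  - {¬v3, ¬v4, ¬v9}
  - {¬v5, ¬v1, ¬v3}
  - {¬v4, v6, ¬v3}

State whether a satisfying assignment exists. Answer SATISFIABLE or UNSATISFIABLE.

Try v1 = False.
Branch on v2: take v2 = True.
Try v3 = True.
For the remaining variables, v4 = False, v5 = False, v6 = False, v7 = False, v8 = False, v9 = False works.
So v1=F, v2=T, v3=T, v4=F, v5=F, v6=F, v7=F, v8=F, v9=F is a satisfying assignment.

SATISFIABLE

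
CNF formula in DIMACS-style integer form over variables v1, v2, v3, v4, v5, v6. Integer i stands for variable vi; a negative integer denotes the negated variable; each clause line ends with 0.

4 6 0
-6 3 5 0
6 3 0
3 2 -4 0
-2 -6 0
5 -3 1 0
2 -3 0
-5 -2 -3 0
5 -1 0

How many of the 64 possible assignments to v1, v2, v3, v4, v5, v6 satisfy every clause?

Satisfying assignments:
  v1=0 v2=0 v3=0 v4=0 v5=1 v6=1
  v1=1 v2=0 v3=0 v4=0 v5=1 v6=1
Count: 2.

2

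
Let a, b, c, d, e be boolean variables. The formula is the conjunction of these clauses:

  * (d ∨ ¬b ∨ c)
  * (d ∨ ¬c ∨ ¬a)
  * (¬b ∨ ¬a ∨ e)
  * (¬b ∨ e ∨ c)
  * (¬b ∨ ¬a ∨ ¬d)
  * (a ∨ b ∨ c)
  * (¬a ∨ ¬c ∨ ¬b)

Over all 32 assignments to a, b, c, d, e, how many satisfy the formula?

Case analysis on b and a:
  b=1, a=1: a clause becomes empty — 0.
  b=1, a=0: 5 of the 8 assignments to (c,d,e) work.
  b=0, a=1: e free; 3 ways for (c,d) × 2^1 = 6.
  b=0, a=0: remaining (c,d,e) ∈ {(1,0,0); (1,0,1); (1,1,0); (1,1,1)} — 4.
Total: 0 + 5 + 6 + 4 = 15.

15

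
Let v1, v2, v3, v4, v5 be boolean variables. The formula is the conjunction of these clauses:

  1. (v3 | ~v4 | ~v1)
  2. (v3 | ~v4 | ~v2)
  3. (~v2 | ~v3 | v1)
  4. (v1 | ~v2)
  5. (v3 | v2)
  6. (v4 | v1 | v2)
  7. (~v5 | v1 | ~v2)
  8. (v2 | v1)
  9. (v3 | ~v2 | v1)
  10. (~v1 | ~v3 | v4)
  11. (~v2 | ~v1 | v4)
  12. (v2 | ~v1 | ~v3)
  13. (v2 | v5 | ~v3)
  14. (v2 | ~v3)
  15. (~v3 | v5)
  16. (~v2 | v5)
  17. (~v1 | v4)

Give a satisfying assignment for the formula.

v1=True  v2=True  v3=True  v4=True  v5=True

Try v1 = True.
  then v4 is forced to True.
  then v3 is forced to True.
  then v2 is forced to True.
  then v5 is forced to True.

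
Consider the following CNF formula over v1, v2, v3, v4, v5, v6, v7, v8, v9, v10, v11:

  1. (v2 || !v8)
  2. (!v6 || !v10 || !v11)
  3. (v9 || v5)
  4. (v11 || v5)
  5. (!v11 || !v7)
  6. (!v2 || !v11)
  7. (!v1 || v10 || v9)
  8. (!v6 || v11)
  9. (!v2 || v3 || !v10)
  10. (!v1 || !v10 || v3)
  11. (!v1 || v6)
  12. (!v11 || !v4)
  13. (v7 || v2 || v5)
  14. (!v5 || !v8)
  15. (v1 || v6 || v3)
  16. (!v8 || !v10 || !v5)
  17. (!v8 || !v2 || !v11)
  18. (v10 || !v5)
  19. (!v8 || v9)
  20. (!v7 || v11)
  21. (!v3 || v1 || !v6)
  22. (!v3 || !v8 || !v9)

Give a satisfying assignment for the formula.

v1=F  v2=T  v3=T  v4=T  v5=T  v6=F  v7=F  v8=F  v9=F  v10=T  v11=F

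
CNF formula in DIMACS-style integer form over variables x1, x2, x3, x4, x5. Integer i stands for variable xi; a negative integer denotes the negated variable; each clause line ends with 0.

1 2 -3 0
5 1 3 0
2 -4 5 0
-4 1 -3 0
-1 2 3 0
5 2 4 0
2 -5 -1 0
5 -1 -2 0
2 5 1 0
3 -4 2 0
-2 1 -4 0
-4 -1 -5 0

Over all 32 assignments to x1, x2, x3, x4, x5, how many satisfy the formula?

6

The models are:
  x1=0 x2=0 x3=0 x4=0 x5=1
  x1=0 x2=1 x3=0 x4=0 x5=1
  x1=0 x2=1 x3=1 x4=0 x5=0
  x1=0 x2=1 x3=1 x4=0 x5=1
  x1=1 x2=1 x3=0 x4=0 x5=1
  x1=1 x2=1 x3=1 x4=0 x5=1
Count: 6.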